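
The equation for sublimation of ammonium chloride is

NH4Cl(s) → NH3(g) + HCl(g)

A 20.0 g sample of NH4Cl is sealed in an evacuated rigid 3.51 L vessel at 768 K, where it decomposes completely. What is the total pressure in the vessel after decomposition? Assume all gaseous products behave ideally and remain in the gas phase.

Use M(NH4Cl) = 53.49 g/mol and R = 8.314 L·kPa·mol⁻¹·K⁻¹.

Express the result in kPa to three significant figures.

1360 kPa

n(NH4Cl) = 20.0 / 53.49 = 0.3739 mol
n(gas produced) = (2/1) × 0.3739 = 0.7478 mol
P = nRT/V = 0.7478 × 8.314 × 768 / 3.51 = 1360 kPa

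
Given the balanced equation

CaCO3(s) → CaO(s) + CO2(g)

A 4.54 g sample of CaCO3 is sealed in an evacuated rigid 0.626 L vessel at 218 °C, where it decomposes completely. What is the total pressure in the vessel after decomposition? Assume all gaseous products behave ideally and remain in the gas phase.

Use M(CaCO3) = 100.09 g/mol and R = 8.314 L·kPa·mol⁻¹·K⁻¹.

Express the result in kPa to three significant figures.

n(CaCO3) = 4.54 / 100.09 = 0.04536 mol
n(gas produced) = (1/1) × 0.04536 = 0.04536 mol
P = nRT/V = 0.04536 × 8.314 × 491.15 / 0.626 = 295.9 kPa

296 kPa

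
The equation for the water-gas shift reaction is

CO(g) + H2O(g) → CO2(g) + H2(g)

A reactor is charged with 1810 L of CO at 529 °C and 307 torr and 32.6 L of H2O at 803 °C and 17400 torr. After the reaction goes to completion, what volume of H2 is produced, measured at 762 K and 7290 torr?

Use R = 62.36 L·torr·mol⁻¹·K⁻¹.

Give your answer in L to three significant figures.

n(CO) = PV/RT = (307 × 1810) / (62.36 × 802.15) = 11.11 mol
n(H2O) = PV/RT = (17400 × 32.6) / (62.36 × 1076.15) = 8.453 mol
For 11.11 mol CO, stoichiometry requires (1/1) × 11.11 = 11.11 mol H2O; 8.453 mol is available, so H2O is limiting.
n(H2) = (1/1) × 8.453 = 8.453 mol
V(H2) = nRT/P = 8.453 × 62.36 × 762 / 7290 = 55.10 L

55.1 L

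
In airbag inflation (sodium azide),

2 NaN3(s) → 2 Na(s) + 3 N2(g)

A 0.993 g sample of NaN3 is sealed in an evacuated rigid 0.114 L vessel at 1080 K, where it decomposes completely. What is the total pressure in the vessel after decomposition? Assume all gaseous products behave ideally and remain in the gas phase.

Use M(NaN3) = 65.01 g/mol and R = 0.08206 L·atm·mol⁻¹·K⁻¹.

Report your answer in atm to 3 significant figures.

17.8 atm

n(NaN3) = 0.993 / 65.01 = 0.01527 mol
n(gas produced) = (3/2) × 0.01527 = 0.02291 mol
P = nRT/V = 0.02291 × 0.08206 × 1080 / 0.114 = 17.81 atm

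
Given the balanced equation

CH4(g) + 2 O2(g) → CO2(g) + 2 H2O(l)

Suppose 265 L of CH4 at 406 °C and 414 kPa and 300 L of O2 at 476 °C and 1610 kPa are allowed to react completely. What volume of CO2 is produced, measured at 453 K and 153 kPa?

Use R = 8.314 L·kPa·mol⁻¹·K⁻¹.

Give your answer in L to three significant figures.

478 L

n(CH4) = PV/RT = (414 × 265) / (8.314 × 679.15) = 19.43 mol
n(O2) = PV/RT = (1610 × 300) / (8.314 × 749.15) = 77.55 mol
For 19.43 mol CH4, stoichiometry requires (2/1) × 19.43 = 38.86 mol O2; 77.55 mol is available, so CH4 is limiting.
n(CO2) = (1/1) × 19.43 = 19.43 mol
V(CO2) = nRT/P = 19.43 × 8.314 × 453 / 153 = 478.3 L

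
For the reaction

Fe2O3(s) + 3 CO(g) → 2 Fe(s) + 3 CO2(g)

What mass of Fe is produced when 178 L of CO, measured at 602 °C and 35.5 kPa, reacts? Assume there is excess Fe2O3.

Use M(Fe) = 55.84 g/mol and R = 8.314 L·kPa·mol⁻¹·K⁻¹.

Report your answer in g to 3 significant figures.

32.3 g

n(CO) = PV/RT = (35.5 × 178) / (8.314 × 875.15) = 0.8685 mol
n(Fe) = (2/3) × 0.8685 = 0.5790 mol
m(Fe) = 0.5790 × 55.84 = 32.33 g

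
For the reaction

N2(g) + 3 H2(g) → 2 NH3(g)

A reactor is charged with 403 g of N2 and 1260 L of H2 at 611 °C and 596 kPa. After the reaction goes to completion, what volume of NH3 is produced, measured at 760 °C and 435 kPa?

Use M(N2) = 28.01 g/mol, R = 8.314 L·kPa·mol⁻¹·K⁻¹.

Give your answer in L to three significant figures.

568 L

n(N2) = 403 / 28.01 = 14.39 mol
n(H2) = PV/RT = (596 × 1260) / (8.314 × 884.15) = 102.2 mol
For 14.39 mol N2, stoichiometry requires (3/1) × 14.39 = 43.17 mol H2; 102.2 mol is available, so N2 is limiting.
n(NH3) = (2/1) × 14.39 = 28.78 mol
V(NH3) = nRT/P = 28.78 × 8.314 × 1033.15 / 435 = 568.3 L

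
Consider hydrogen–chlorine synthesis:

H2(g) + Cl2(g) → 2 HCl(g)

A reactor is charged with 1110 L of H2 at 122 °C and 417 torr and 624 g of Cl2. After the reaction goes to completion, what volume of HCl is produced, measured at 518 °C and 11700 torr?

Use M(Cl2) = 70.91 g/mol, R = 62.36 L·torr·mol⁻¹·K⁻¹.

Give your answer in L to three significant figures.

n(H2) = PV/RT = (417 × 1110) / (62.36 × 395.15) = 18.78 mol
n(Cl2) = 624 / 70.91 = 8.800 mol
For 18.78 mol H2, stoichiometry requires (1/1) × 18.78 = 18.78 mol Cl2; 8.800 mol is available, so Cl2 is limiting.
n(HCl) = (2/1) × 8.800 = 17.60 mol
V(HCl) = nRT/P = 17.60 × 62.36 × 791.15 / 11700 = 74.22 L

74.2 L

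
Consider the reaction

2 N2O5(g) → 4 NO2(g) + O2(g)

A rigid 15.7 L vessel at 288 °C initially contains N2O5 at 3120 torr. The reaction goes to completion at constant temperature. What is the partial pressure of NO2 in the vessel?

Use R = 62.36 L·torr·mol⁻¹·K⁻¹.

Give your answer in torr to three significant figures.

6240 torr

n(N2O5)₀ = PV/RT = (3120 × 15.7) / (62.36 × 561.15) = 1.400 mol
n(NO2) = (4/2) × 1.400 = 2.800 mol
P(NO2) = nRT/V = 2.800 × 62.36 × 561.15 / 15.7 = 6241 torr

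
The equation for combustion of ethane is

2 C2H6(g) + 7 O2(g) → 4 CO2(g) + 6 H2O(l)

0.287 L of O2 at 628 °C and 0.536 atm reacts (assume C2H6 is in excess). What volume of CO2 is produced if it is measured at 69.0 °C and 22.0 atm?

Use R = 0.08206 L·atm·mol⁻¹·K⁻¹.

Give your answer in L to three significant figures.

n(O2) = PV/RT = (0.536 × 0.287) / (0.08206 × 901.15) = 0.002080 mol
n(CO2) = (4/7) × 0.002080 = 0.001189 mol
V = nRT/P = 0.001189 × 0.08206 × 342.15 / 22.0 = 0.001517 L

0.00152 L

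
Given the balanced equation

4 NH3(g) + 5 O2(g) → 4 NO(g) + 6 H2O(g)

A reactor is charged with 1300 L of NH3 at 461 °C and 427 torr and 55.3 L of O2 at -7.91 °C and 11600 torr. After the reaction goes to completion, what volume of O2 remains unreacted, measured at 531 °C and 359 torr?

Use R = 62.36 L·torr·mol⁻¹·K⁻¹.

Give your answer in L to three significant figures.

3300 L

n(NH3) = PV/RT = (427 × 1300) / (62.36 × 734.15) = 12.12 mol
n(O2) = PV/RT = (11600 × 55.3) / (62.36 × 265.24) = 38.78 mol
For 12.12 mol NH3, stoichiometry requires (5/4) × 12.12 = 15.15 mol O2; 38.78 mol is available, so NH3 is limiting.
n(O2) consumed = (5/4) × 12.12 = 15.15 mol; remaining = 38.78 − 15.15 = 23.63 mol
V(O2) = nRT/P = 23.63 × 62.36 × 804.15 / 359 = 3301 L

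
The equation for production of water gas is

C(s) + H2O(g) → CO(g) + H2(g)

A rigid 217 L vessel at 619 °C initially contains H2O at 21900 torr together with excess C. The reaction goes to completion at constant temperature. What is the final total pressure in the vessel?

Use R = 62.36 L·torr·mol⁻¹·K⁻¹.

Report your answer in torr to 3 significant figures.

At constant T and V, P ∝ n(gas): 1 mol gas → 2 mol gas.
P_final = (2/1) × 21900 = 43800 torr

43800 torr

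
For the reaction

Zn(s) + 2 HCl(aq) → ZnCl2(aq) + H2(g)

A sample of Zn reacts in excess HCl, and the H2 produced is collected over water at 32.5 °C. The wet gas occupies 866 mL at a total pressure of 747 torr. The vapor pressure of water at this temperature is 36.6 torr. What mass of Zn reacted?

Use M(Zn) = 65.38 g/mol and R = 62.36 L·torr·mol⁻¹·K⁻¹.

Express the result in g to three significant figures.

P(H2) = 747 − 36.6 = 710.4 torr
n(H2) = PV/RT = (710.4 × 0.8660) / (62.36 × 305.65) = 0.03228 mol
n(Zn) = (1/1) × 0.03228 = 0.03228 mol
m(Zn) = 0.03228 × 65.38 = 2.110 g

2.11 g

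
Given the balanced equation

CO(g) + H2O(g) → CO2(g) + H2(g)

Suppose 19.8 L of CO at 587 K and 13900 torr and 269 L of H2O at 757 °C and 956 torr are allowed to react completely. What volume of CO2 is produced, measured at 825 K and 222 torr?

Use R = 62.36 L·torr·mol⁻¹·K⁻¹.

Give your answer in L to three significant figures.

n(CO) = PV/RT = (13900 × 19.8) / (62.36 × 587) = 7.519 mol
n(H2O) = PV/RT = (956 × 269) / (62.36 × 1030.15) = 4.003 mol
For 7.519 mol CO, stoichiometry requires (1/1) × 7.519 = 7.519 mol H2O; 4.003 mol is available, so H2O is limiting.
n(CO2) = (1/1) × 4.003 = 4.003 mol
V(CO2) = nRT/P = 4.003 × 62.36 × 825 / 222 = 927.7 L

928 L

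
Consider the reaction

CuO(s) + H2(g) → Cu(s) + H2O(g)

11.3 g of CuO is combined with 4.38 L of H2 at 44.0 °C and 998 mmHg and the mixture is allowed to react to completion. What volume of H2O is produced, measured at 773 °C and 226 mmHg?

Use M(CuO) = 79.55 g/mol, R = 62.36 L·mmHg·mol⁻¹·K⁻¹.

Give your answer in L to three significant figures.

41.0 L

n(CuO) = 11.3 / 79.55 = 0.1420 mol
n(H2) = PV/RT = (998 × 4.38) / (62.36 × 317.15) = 0.2210 mol
For 0.1420 mol CuO, stoichiometry requires (1/1) × 0.1420 = 0.1420 mol H2; 0.2210 mol is available, so CuO is limiting.
n(H2O) = (1/1) × 0.1420 = 0.1420 mol
V(H2O) = nRT/P = 0.1420 × 62.36 × 1046.15 / 226 = 40.99 L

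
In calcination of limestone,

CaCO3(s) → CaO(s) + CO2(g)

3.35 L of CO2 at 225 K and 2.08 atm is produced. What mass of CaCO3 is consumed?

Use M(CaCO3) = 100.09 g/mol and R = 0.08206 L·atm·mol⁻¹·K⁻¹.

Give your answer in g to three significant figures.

37.8 g

n(CO2) = PV/RT = (2.08 × 3.35) / (0.08206 × 225) = 0.3774 mol
n(CaCO3) = (1/1) × 0.3774 = 0.3774 mol
m(CaCO3) = 0.3774 × 100.09 = 37.77 g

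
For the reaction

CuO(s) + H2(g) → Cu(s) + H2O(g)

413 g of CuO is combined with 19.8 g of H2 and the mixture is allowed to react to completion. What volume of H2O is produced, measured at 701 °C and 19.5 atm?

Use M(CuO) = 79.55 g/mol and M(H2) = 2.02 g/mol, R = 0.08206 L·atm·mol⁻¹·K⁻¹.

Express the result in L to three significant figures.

21.3 L

n(CuO) = 413 / 79.55 = 5.192 mol
n(H2) = 19.8 / 2.02 = 9.802 mol
For 5.192 mol CuO, stoichiometry requires (1/1) × 5.192 = 5.192 mol H2; 9.802 mol is available, so CuO is limiting.
n(H2O) = (1/1) × 5.192 = 5.192 mol
V(H2O) = nRT/P = 5.192 × 0.08206 × 974.15 / 19.5 = 21.28 L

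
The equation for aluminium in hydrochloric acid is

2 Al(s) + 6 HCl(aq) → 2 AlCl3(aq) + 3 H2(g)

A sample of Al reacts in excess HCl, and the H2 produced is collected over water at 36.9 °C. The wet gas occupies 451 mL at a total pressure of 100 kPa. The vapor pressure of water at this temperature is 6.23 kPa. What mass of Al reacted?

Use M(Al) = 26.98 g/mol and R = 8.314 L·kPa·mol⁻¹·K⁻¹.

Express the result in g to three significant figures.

P(H2) = 100 − 6.23 = 93.77 kPa
n(H2) = PV/RT = (93.77 × 0.4510) / (8.314 × 310.05) = 0.01641 mol
n(Al) = (2/3) × 0.01641 = 0.01094 mol
m(Al) = 0.01094 × 26.98 = 0.2952 g

0.295 g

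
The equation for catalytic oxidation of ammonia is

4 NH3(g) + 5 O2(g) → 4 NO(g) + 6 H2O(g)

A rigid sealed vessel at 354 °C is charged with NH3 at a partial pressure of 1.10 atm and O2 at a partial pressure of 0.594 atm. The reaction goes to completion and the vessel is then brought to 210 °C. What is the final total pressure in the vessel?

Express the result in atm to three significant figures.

1.40 atm

Because the vessel is rigid and T is held at 354 °C, work the stoichiometry in partial pressures (P_i = n_iRT/V).
P(O2) required for 1.10 atm of NH3 = (5/4) × 1.10 = 1.375 atm; available 0.594 atm, so O2 is limiting.
P(NH3) remaining = 1.10 − (4/5) × 0.594 = 0.6248 atm
P(gaseous products) = (4+6)/5 × 0.594 = 1.188 atm
P_total at 354 °C = 0.6248 + 1.188 = 1.813 atm
Scaling to 210 °C: P = 1.813 × 483.15/627.15 = 1.397 atm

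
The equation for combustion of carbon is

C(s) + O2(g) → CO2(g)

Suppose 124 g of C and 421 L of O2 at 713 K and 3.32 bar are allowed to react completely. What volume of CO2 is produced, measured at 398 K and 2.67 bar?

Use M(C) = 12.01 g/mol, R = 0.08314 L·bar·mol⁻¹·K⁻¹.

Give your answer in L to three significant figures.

128 L

n(C) = 124 / 12.01 = 10.32 mol
n(O2) = PV/RT = (3.32 × 421) / (0.08314 × 713) = 23.58 mol
For 10.32 mol C, stoichiometry requires (1/1) × 10.32 = 10.32 mol O2; 23.58 mol is available, so C is limiting.
n(CO2) = (1/1) × 10.32 = 10.32 mol
V(CO2) = nRT/P = 10.32 × 0.08314 × 398 / 2.67 = 127.9 L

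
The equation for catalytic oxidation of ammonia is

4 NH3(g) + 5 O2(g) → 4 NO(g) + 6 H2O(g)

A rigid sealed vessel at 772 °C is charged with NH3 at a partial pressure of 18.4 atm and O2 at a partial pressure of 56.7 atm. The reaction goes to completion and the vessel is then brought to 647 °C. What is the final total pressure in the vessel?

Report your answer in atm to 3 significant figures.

With V and T fixed, P_i ∝ n_i, so the mole ratios apply directly to partial pressures at 772 °C.
P(O2) required for 18.4 atm of NH3 = (5/4) × 18.4 = 23.00 atm; available 56.7 atm, so NH3 is limiting.
P(O2) remaining = 56.7 − (5/4) × 18.4 = 33.70 atm
P(gaseous products) = (4+6)/4 × 18.4 = 46.00 atm
P_total at 772 °C = 33.70 + 46.00 = 79.70 atm
Scaling to 647 °C: P = 79.70 × 920.15/1045.15 = 70.17 atm

70.2 atm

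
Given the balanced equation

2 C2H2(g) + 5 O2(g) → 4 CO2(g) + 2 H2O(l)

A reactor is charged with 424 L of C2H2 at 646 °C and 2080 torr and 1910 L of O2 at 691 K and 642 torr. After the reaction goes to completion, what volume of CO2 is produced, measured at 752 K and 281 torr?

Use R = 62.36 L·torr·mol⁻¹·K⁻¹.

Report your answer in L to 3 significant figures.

3800 L

n(C2H2) = PV/RT = (2080 × 424) / (62.36 × 919.15) = 15.39 mol
n(O2) = PV/RT = (642 × 1910) / (62.36 × 691) = 28.46 mol
For 15.39 mol C2H2, stoichiometry requires (5/2) × 15.39 = 38.48 mol O2; 28.46 mol is available, so O2 is limiting.
n(CO2) = (4/5) × 28.46 = 22.77 mol
V(CO2) = nRT/P = 22.77 × 62.36 × 752 / 281 = 3800 L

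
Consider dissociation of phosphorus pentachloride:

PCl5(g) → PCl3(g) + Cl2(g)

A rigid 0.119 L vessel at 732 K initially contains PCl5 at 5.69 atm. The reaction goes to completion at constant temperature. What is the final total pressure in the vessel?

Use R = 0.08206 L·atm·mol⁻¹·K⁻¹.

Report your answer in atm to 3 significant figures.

11.4 atm

At constant T and V, P ∝ n(gas): 1 mol gas → 2 mol gas.
P_final = (2/1) × 5.69 = 11.38 atm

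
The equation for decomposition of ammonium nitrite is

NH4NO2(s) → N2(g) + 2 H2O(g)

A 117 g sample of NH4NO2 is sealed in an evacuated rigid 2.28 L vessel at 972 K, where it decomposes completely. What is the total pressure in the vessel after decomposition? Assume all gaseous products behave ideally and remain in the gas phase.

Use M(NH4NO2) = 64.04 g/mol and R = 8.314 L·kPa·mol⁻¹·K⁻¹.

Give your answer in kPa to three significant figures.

n(NH4NO2) = 117 / 64.04 = 1.827 mol
n(gas produced) = (3/1) × 1.827 = 5.481 mol
P = nRT/V = 5.481 × 8.314 × 972 / 2.28 = 19430 kPa

19400 kPa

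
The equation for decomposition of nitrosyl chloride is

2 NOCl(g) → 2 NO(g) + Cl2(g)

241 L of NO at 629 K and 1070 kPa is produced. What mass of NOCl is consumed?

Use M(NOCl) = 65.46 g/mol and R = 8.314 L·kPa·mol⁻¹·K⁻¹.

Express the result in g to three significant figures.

3230 g

n(NO) = PV/RT = (1070 × 241) / (8.314 × 629) = 49.31 mol
n(NOCl) = (2/2) × 49.31 = 49.31 mol
m(NOCl) = 49.31 × 65.46 = 3228 g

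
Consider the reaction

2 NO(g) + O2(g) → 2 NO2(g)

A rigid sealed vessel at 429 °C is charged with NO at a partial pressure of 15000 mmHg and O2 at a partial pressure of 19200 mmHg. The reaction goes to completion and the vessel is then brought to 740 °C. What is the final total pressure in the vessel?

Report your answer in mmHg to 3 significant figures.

38500 mmHg

At constant V, partial pressures at 429 °C are proportional to moles, so apply stoichiometry directly to pressures.
P(O2) required for 15000 mmHg of NO = (1/2) × 15000 = 7500 mmHg; available 19200 mmHg, so NO is limiting.
P(O2) remaining = 19200 − (1/2) × 15000 = 11700 mmHg
P(gaseous products) = (2)/2 × 15000 = 15000 mmHg
P_total at 429 °C = 11700 + 15000 = 26700 mmHg
Scaling to 740 °C: P = 26700 × 1013.15/702.15 = 38530 mmHg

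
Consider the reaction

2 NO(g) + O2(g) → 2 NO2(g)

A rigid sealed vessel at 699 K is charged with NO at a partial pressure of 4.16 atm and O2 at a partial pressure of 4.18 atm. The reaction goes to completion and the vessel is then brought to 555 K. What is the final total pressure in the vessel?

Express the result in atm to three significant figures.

4.97 atm

At constant V, partial pressures at 699 K are proportional to moles, so apply stoichiometry directly to pressures.
P(O2) required for 4.16 atm of NO = (1/2) × 4.16 = 2.080 atm; available 4.18 atm, so NO is limiting.
P(O2) remaining = 4.18 − (1/2) × 4.16 = 2.100 atm
P(gaseous products) = (2)/2 × 4.16 = 4.160 atm
P_total at 699 K = 2.100 + 4.160 = 6.260 atm
Scaling to 555 K: P = 6.260 × 555/699 = 4.970 atm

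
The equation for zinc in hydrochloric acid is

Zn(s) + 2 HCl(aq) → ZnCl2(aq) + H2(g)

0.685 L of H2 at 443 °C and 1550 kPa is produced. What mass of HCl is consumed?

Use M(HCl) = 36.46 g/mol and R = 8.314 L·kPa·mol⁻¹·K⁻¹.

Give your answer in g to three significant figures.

13.0 g

n(H2) = PV/RT = (1550 × 0.685) / (8.314 × 716.15) = 0.1783 mol
n(HCl) = (2/1) × 0.1783 = 0.3566 mol
m(HCl) = 0.3566 × 36.46 = 13.00 g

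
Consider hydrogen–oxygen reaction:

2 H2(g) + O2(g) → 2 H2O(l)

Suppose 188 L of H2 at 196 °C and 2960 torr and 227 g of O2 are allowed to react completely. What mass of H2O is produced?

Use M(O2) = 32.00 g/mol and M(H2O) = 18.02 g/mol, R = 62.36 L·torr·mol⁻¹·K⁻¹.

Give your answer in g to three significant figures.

256 g

n(H2) = PV/RT = (2960 × 188) / (62.36 × 469.15) = 19.02 mol
n(O2) = 227 / 32.00 = 7.094 mol
For 19.02 mol H2, stoichiometry requires (1/2) × 19.02 = 9.510 mol O2; 7.094 mol is available, so O2 is limiting.
n(H2O) = (2/1) × 7.094 = 14.19 mol
m(H2O) = 14.19 × 18.02 = 255.7 g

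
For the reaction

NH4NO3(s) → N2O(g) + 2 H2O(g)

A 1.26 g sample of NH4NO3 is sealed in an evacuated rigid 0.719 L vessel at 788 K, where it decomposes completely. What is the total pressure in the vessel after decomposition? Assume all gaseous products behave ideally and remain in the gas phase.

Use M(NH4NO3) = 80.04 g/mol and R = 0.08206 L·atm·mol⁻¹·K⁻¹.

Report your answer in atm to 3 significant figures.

4.25 atm

n(NH4NO3) = 1.26 / 80.04 = 0.01574 mol
n(gas produced) = (3/1) × 0.01574 = 0.04722 mol
P = nRT/V = 0.04722 × 0.08206 × 788 / 0.719 = 4.247 atm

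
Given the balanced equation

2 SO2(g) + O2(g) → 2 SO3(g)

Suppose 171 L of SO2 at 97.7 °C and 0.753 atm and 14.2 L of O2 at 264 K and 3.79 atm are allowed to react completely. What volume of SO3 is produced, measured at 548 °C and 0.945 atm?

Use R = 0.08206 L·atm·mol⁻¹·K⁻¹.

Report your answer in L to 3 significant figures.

n(SO2) = PV/RT = (0.753 × 171) / (0.08206 × 370.85) = 4.231 mol
n(O2) = PV/RT = (3.79 × 14.2) / (0.08206 × 264) = 2.484 mol
For 4.231 mol SO2, stoichiometry requires (1/2) × 4.231 = 2.115 mol O2; 2.484 mol is available, so SO2 is limiting.
n(SO3) = (2/2) × 4.231 = 4.231 mol
V(SO3) = nRT/P = 4.231 × 0.08206 × 821.15 / 0.945 = 301.7 L

302 L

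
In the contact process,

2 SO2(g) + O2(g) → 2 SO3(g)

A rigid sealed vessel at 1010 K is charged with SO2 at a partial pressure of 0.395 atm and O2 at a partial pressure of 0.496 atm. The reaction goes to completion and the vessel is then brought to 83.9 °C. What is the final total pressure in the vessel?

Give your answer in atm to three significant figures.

At constant V, partial pressures at 1010 K are proportional to moles, so apply stoichiometry directly to pressures.
P(O2) required for 0.395 atm of SO2 = (1/2) × 0.395 = 0.1975 atm; available 0.496 atm, so SO2 is limiting.
P(O2) remaining = 0.496 − (1/2) × 0.395 = 0.2985 atm
P(gaseous products) = (2)/2 × 0.395 = 0.3950 atm
P_total at 1010 K = 0.2985 + 0.3950 = 0.6935 atm
Scaling to 83.9 °C: P = 0.6935 × 357.05/1010 = 0.2452 atm

0.245 atm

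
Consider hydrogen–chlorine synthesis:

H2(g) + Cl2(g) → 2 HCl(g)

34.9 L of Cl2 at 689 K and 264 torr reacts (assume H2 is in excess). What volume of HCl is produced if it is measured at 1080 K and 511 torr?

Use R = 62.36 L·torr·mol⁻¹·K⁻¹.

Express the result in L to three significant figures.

n(Cl2) = PV/RT = (264 × 34.9) / (62.36 × 689) = 0.2144 mol
n(HCl) = (2/1) × 0.2144 = 0.4288 mol
V = nRT/P = 0.4288 × 62.36 × 1080 / 511 = 56.52 L

56.5 L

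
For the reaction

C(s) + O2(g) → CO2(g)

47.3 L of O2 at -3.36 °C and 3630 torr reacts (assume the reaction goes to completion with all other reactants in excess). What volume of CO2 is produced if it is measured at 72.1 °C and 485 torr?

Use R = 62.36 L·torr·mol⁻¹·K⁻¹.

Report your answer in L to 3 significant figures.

n(O2) = PV/RT = (3630 × 47.3) / (62.36 × 269.79) = 10.21 mol
n(CO2) = (1/1) × 10.21 = 10.21 mol
V = nRT/P = 10.21 × 62.36 × 345.25 / 485 = 453.2 L

453 L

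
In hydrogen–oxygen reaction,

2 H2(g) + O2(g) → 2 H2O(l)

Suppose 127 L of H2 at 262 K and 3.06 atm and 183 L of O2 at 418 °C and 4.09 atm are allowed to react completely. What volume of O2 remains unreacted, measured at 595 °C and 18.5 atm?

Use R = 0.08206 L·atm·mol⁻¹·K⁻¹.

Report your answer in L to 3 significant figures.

16.0 L

n(H2) = PV/RT = (3.06 × 127) / (0.08206 × 262) = 18.08 mol
n(O2) = PV/RT = (4.09 × 183) / (0.08206 × 691.15) = 13.20 mol
For 18.08 mol H2, stoichiometry requires (1/2) × 18.08 = 9.040 mol O2; 13.20 mol is available, so H2 is limiting.
n(O2) consumed = (1/2) × 18.08 = 9.040 mol; remaining = 13.20 − 9.040 = 4.160 mol
V(O2) = nRT/P = 4.160 × 0.08206 × 868.15 / 18.5 = 16.02 L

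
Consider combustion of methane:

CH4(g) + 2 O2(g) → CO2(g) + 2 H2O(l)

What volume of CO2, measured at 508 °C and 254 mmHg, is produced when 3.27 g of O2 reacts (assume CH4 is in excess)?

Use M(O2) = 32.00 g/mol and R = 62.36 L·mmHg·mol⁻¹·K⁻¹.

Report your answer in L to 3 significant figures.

9.80 L

n(O2) = 3.270 / 32.00 = 0.1022 mol
n(CO2) = (1/2) × 0.1022 = 0.05110 mol
V = nRT/P = 0.05110 × 62.36 × 781.15 / 254 = 9.800 L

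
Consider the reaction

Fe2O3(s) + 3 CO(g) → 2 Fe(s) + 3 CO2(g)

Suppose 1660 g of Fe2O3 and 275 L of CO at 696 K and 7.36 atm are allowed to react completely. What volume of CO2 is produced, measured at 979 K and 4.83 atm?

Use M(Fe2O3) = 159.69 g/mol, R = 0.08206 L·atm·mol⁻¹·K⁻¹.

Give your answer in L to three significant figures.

n(Fe2O3) = 1660 / 159.69 = 10.40 mol
n(CO) = PV/RT = (7.36 × 275) / (0.08206 × 696) = 35.44 mol
For 10.40 mol Fe2O3, stoichiometry requires (3/1) × 10.40 = 31.20 mol CO; 35.44 mol is available, so Fe2O3 is limiting.
n(CO2) = (3/1) × 10.40 = 31.20 mol
V(CO2) = nRT/P = 31.20 × 0.08206 × 979 / 4.83 = 518.9 L

519 L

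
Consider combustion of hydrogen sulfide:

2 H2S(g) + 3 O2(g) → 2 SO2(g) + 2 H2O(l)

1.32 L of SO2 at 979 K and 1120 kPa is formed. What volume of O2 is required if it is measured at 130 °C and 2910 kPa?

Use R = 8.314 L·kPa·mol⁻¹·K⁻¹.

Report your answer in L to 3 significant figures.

n(SO2) = PV/RT = (1120 × 1.32) / (8.314 × 979) = 0.1816 mol
n(O2) = (3/2) × 0.1816 = 0.2724 mol
V = nRT/P = 0.2724 × 8.314 × 403.15 / 2910 = 0.3138 L

0.314 L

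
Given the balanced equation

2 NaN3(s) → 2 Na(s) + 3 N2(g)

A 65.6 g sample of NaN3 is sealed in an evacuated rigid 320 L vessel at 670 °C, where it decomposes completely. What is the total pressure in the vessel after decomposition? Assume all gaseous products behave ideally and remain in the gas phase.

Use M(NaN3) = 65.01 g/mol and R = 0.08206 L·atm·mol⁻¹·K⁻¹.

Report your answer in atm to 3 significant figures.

0.366 atm

n(NaN3) = 65.6 / 65.01 = 1.009 mol
n(gas produced) = (3/2) × 1.009 = 1.513 mol
P = nRT/V = 1.513 × 0.08206 × 943.15 / 320 = 0.3659 atm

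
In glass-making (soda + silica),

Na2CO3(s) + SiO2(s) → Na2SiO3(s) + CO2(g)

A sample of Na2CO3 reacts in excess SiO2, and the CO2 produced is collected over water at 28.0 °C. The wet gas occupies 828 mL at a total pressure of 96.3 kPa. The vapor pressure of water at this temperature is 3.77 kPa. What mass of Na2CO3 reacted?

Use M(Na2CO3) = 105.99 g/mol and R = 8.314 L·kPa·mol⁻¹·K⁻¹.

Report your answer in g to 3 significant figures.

P(CO2) = 96.3 − 3.77 = 92.53 kPa
n(CO2) = PV/RT = (92.53 × 0.8280) / (8.314 × 301.15) = 0.03060 mol
n(Na2CO3) = (1/1) × 0.03060 = 0.03060 mol
m(Na2CO3) = 0.03060 × 105.99 = 3.243 g

3.24 g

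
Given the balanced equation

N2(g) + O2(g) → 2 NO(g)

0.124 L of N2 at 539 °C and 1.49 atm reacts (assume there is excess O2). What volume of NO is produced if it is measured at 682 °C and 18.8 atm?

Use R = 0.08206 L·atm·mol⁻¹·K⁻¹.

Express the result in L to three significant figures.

0.0231 L

n(N2) = PV/RT = (1.49 × 0.124) / (0.08206 × 812.15) = 0.002772 mol
n(NO) = (2/1) × 0.002772 = 0.005544 mol
V = nRT/P = 0.005544 × 0.08206 × 955.15 / 18.8 = 0.02311 L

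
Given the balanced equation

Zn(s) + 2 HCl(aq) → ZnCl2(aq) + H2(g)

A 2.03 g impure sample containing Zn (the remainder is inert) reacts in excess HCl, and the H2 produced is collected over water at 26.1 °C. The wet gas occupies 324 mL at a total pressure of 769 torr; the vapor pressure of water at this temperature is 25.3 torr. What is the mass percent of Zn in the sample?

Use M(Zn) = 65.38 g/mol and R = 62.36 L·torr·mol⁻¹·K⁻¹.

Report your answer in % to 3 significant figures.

41.6 %

P(H2) = 769 − 25.3 = 743.7 torr
n(H2) = PV/RT = (743.7 × 0.3240) / (62.36 × 299.25) = 0.01291 mol
n(Zn) = (1/1) × 0.01291 = 0.01291 mol
m(Zn) = 0.01291 × 65.38 = 0.8441 g
%Zn = 0.8441 / 2.03 × 100 = 41.58%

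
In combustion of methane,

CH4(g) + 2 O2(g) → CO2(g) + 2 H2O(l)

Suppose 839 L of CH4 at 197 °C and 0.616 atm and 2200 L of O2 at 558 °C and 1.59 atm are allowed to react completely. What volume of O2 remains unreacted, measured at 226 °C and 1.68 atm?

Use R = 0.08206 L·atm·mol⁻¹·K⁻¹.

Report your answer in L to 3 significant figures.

n(CH4) = PV/RT = (0.616 × 839) / (0.08206 × 470.15) = 13.40 mol
n(O2) = PV/RT = (1.59 × 2200) / (0.08206 × 831.15) = 51.29 mol
For 13.40 mol CH4, stoichiometry requires (2/1) × 13.40 = 26.80 mol O2; 51.29 mol is available, so CH4 is limiting.
n(O2) consumed = (2/1) × 13.40 = 26.80 mol; remaining = 51.29 − 26.80 = 24.49 mol
V(O2) = nRT/P = 24.49 × 0.08206 × 499.15 / 1.68 = 597.1 L

597 L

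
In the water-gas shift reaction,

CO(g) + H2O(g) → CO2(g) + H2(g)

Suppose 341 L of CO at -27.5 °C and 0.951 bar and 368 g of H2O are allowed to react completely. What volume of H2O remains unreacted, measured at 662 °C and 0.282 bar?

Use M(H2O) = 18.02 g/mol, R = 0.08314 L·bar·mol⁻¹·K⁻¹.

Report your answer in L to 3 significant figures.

n(CO) = PV/RT = (0.951 × 341) / (0.08314 × 245.65) = 15.88 mol
n(H2O) = 368 / 18.02 = 20.42 mol
For 15.88 mol CO, stoichiometry requires (1/1) × 15.88 = 15.88 mol H2O; 20.42 mol is available, so CO is limiting.
n(H2O) consumed = (1/1) × 15.88 = 15.88 mol; remaining = 20.42 − 15.88 = 4.540 mol
V(H2O) = nRT/P = 4.540 × 0.08314 × 935.15 / 0.282 = 1252 L

1250 L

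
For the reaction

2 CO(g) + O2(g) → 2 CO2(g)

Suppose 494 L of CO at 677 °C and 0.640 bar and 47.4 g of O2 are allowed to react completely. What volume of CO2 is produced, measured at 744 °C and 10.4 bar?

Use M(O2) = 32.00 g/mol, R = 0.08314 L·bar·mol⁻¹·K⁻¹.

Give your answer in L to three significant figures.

24.1 L

n(CO) = PV/RT = (0.640 × 494) / (0.08314 × 950.15) = 4.002 mol
n(O2) = 47.4 / 32.00 = 1.481 mol
For 4.002 mol CO, stoichiometry requires (1/2) × 4.002 = 2.001 mol O2; 1.481 mol is available, so O2 is limiting.
n(CO2) = (2/1) × 1.481 = 2.962 mol
V(CO2) = nRT/P = 2.962 × 0.08314 × 1017.15 / 10.4 = 24.09 L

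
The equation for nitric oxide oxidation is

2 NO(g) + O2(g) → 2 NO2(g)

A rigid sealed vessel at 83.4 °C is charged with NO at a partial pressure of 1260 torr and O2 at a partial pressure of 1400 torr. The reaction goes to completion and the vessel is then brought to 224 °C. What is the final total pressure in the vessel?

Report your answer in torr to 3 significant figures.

With V and T fixed, P_i ∝ n_i, so the mole ratios apply directly to partial pressures at 83.4 °C.
P(O2) required for 1260 torr of NO = (1/2) × 1260 = 630.0 torr; available 1400 torr, so NO is limiting.
P(O2) remaining = 1400 − (1/2) × 1260 = 770.0 torr
P(gaseous products) = (2)/2 × 1260 = 1260 torr
P_total at 83.4 °C = 770.0 + 1260 = 2030 torr
Scaling to 224 °C: P = 2030 × 497.15/356.55 = 2830 torr

2830 torr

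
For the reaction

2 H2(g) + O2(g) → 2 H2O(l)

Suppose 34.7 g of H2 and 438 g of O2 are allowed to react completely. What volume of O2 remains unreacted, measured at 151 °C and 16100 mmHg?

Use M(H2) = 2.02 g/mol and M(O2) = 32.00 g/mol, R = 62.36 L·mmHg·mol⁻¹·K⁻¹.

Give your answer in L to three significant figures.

n(H2) = 34.7 / 2.02 = 17.18 mol
n(O2) = 438 / 32.00 = 13.69 mol
For 17.18 mol H2, stoichiometry requires (1/2) × 17.18 = 8.590 mol O2; 13.69 mol is available, so H2 is limiting.
n(O2) consumed = (1/2) × 17.18 = 8.590 mol; remaining = 13.69 − 8.590 = 5.100 mol
V(O2) = nRT/P = 5.100 × 62.36 × 424.15 / 16100 = 8.379 L

8.38 L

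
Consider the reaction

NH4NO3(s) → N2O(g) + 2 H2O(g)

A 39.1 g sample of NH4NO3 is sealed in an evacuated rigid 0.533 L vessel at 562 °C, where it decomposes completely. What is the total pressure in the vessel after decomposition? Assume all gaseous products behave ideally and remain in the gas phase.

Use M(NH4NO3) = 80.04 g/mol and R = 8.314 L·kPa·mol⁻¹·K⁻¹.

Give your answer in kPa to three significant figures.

19100 kPa

n(NH4NO3) = 39.1 / 80.04 = 0.4885 mol
n(gas produced) = (3/1) × 0.4885 = 1.466 mol
P = nRT/V = 1.466 × 8.314 × 835.15 / 0.533 = 19100 kPa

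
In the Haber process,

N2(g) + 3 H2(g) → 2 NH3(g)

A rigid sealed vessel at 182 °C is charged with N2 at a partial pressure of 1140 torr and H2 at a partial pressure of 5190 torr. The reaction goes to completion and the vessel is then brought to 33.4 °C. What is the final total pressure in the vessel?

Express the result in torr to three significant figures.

At constant V, partial pressures at 182 °C are proportional to moles, so apply stoichiometry directly to pressures.
P(H2) required for 1140 torr of N2 = (3/1) × 1140 = 3420 torr; available 5190 torr, so N2 is limiting.
P(H2) remaining = 5190 − (3/1) × 1140 = 1770 torr
P(gaseous products) = (2)/1 × 1140 = 2280 torr
P_total at 182 °C = 1770 + 2280 = 4050 torr
Scaling to 33.4 °C: P = 4050 × 306.55/455.15 = 2728 torr

2730 torr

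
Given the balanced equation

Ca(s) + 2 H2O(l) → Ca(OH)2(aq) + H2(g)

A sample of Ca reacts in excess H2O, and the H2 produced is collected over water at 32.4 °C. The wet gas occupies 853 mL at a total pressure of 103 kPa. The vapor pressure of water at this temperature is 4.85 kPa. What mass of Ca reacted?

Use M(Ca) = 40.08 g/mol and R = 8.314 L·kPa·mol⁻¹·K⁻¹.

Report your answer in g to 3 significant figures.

1.32 g

P(H2) = 103 − 4.85 = 98.15 kPa
n(H2) = PV/RT = (98.15 × 0.8530) / (8.314 × 305.55) = 0.03296 mol
n(Ca) = (1/1) × 0.03296 = 0.03296 mol
m(Ca) = 0.03296 × 40.08 = 1.321 g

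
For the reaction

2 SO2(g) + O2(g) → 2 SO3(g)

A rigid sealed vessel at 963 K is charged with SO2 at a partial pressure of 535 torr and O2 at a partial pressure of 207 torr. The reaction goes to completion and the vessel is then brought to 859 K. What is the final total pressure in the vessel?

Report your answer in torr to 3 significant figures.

Because the vessel is rigid and T is held at 963 K, work the stoichiometry in partial pressures (P_i = n_iRT/V).
P(O2) required for 535 torr of SO2 = (1/2) × 535 = 267.5 torr; available 207 torr, so O2 is limiting.
P(SO2) remaining = 535 − (2/1) × 207 = 121.0 torr
P(gaseous products) = (2)/1 × 207 = 414.0 torr
P_total at 963 K = 121.0 + 414.0 = 535.0 torr
Scaling to 859 K: P = 535.0 × 859/963 = 477.2 torr

477 torr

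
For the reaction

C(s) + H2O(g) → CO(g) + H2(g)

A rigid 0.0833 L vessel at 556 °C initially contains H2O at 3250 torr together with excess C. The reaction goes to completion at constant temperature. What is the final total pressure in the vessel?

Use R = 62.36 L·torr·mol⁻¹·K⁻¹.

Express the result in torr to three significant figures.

Rigid vessel, constant T ⇒ P scales with total gas moles (1 → 2).
P_final = (2/1) × 3250 = 6500 torr

6500 torr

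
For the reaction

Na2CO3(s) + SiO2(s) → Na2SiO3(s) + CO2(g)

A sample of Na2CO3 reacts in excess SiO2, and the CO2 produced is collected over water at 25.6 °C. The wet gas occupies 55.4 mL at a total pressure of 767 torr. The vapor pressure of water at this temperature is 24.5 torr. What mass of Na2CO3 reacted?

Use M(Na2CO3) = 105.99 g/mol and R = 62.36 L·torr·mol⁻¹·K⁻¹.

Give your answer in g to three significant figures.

P(CO2) = 767 − 24.5 = 742.5 torr
n(CO2) = PV/RT = (742.5 × 0.05540) / (62.36 × 298.75) = 0.002208 mol
n(Na2CO3) = (1/1) × 0.002208 = 0.002208 mol
m(Na2CO3) = 0.002208 × 105.99 = 0.2340 g

0.234 g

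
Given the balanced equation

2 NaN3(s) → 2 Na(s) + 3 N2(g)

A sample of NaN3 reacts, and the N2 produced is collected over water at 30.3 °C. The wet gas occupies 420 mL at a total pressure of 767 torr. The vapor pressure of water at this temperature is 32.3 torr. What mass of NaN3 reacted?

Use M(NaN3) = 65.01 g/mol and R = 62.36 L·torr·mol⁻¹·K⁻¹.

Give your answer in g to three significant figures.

0.707 g

P(N2) = 767 − 32.3 = 734.7 torr
n(N2) = PV/RT = (734.7 × 0.4200) / (62.36 × 303.45) = 0.01631 mol
n(NaN3) = (2/3) × 0.01631 = 0.01087 mol
m(NaN3) = 0.01087 × 65.01 = 0.7067 g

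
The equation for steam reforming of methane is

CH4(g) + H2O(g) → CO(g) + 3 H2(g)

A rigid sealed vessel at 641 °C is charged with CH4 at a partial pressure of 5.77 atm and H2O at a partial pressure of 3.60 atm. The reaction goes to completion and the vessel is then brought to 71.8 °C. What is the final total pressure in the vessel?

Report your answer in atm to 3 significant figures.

Because the vessel is rigid and T is held at 641 °C, work the stoichiometry in partial pressures (P_i = n_iRT/V).
P(H2O) required for 5.77 atm of CH4 = (1/1) × 5.77 = 5.770 atm; available 3.60 atm, so H2O is limiting.
P(CH4) remaining = 5.77 − (1/1) × 3.60 = 2.170 atm
P(gaseous products) = (1+3)/1 × 3.60 = 14.40 atm
P_total at 641 °C = 2.170 + 14.40 = 16.57 atm
Scaling to 71.8 °C: P = 16.57 × 344.95/914.15 = 6.253 atm

6.25 atm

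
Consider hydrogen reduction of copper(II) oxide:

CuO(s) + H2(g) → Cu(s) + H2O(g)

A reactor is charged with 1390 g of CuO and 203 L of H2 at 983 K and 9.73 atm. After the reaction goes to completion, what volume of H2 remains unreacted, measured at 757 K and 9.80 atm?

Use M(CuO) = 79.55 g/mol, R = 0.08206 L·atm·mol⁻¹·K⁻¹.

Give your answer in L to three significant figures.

44.5 L

n(CuO) = 1390 / 79.55 = 17.47 mol
n(H2) = PV/RT = (9.73 × 203) / (0.08206 × 983) = 24.49 mol
For 17.47 mol CuO, stoichiometry requires (1/1) × 17.47 = 17.47 mol H2; 24.49 mol is available, so CuO is limiting.
n(H2) consumed = (1/1) × 17.47 = 17.47 mol; remaining = 24.49 − 17.47 = 7.020 mol
V(H2) = nRT/P = 7.020 × 0.08206 × 757 / 9.80 = 44.50 L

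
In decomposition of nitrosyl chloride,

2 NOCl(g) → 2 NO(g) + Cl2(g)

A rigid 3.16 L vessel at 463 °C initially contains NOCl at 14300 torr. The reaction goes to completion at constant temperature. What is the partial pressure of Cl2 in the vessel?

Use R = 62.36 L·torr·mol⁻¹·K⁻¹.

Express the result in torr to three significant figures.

7150 torr

n(NOCl)₀ = PV/RT = (14300 × 3.16) / (62.36 × 736.15) = 0.9844 mol
n(Cl2) = (1/2) × 0.9844 = 0.4922 mol
P(Cl2) = nRT/V = 0.4922 × 62.36 × 736.15 / 3.16 = 7150 torr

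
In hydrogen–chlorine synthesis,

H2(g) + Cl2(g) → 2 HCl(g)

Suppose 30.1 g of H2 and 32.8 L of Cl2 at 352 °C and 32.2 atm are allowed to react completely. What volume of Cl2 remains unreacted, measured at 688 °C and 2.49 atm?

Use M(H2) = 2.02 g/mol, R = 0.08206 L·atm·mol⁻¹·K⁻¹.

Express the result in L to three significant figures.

n(H2) = 30.1 / 2.02 = 14.90 mol
n(Cl2) = PV/RT = (32.2 × 32.8) / (0.08206 × 625.15) = 20.59 mol
For 14.90 mol H2, stoichiometry requires (1/1) × 14.90 = 14.90 mol Cl2; 20.59 mol is available, so H2 is limiting.
n(Cl2) consumed = (1/1) × 14.90 = 14.90 mol; remaining = 20.59 − 14.90 = 5.690 mol
V(Cl2) = nRT/P = 5.690 × 0.08206 × 961.15 / 2.49 = 180.2 L

180 L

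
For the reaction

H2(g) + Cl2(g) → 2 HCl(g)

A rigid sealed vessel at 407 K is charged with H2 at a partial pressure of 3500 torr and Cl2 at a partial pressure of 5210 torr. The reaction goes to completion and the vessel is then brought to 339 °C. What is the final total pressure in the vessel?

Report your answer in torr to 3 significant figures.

With V and T fixed, P_i ∝ n_i, so the mole ratios apply directly to partial pressures at 407 K.
P(Cl2) required for 3500 torr of H2 = (1/1) × 3500 = 3500 torr; available 5210 torr, so H2 is limiting.
P(Cl2) remaining = 5210 − (1/1) × 3500 = 1710 torr
P(gaseous products) = (2)/1 × 3500 = 7000 torr
P_total at 407 K = 1710 + 7000 = 8710 torr
Scaling to 339 °C: P = 8710 × 612.15/407 = 13100 torr

13100 torr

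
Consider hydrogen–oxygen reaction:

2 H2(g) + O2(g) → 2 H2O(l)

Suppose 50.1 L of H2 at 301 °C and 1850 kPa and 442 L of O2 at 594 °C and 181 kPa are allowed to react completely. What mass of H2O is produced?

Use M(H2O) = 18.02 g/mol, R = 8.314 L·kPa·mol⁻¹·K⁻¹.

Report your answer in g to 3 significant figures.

n(H2) = PV/RT = (1850 × 50.1) / (8.314 × 574.15) = 19.42 mol
n(O2) = PV/RT = (181 × 442) / (8.314 × 867.15) = 11.10 mol
For 19.42 mol H2, stoichiometry requires (1/2) × 19.42 = 9.710 mol O2; 11.10 mol is available, so H2 is limiting.
n(H2O) = (2/2) × 19.42 = 19.42 mol
m(H2O) = 19.42 × 18.02 = 349.9 g

350 g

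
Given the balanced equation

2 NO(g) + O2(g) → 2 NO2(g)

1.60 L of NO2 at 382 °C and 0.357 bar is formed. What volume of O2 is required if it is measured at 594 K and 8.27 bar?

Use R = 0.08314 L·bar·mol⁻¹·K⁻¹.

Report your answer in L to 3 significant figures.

0.0313 L

n(NO2) = PV/RT = (0.357 × 1.60) / (0.08314 × 655.15) = 0.01049 mol
n(O2) = (1/2) × 0.01049 = 0.005245 mol
V = nRT/P = 0.005245 × 0.08314 × 594 / 8.27 = 0.03132 L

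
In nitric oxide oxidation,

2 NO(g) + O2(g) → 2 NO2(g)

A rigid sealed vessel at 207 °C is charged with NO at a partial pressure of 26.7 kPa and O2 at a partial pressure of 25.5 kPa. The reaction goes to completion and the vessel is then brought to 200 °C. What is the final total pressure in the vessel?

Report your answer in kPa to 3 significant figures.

With V and T fixed, P_i ∝ n_i, so the mole ratios apply directly to partial pressures at 207 °C.
P(O2) required for 26.7 kPa of NO = (1/2) × 26.7 = 13.35 kPa; available 25.5 kPa, so NO is limiting.
P(O2) remaining = 25.5 − (1/2) × 26.7 = 12.15 kPa
P(gaseous products) = (2)/2 × 26.7 = 26.70 kPa
P_total at 207 °C = 12.15 + 26.70 = 38.85 kPa
Scaling to 200 °C: P = 38.85 × 473.15/480.15 = 38.28 kPa

38.3 kPa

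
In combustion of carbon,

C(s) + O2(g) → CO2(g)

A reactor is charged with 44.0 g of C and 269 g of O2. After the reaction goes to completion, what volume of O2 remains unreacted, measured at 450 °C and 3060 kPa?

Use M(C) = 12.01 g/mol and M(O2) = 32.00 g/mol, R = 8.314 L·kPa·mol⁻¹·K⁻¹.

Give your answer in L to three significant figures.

n(C) = 44.0 / 12.01 = 3.664 mol
n(O2) = 269 / 32.00 = 8.406 mol
For 3.664 mol C, stoichiometry requires (1/1) × 3.664 = 3.664 mol O2; 8.406 mol is available, so C is limiting.
n(O2) consumed = (1/1) × 3.664 = 3.664 mol; remaining = 8.406 − 3.664 = 4.742 mol
V(O2) = nRT/P = 4.742 × 8.314 × 723.15 / 3060 = 9.317 L

9.32 L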